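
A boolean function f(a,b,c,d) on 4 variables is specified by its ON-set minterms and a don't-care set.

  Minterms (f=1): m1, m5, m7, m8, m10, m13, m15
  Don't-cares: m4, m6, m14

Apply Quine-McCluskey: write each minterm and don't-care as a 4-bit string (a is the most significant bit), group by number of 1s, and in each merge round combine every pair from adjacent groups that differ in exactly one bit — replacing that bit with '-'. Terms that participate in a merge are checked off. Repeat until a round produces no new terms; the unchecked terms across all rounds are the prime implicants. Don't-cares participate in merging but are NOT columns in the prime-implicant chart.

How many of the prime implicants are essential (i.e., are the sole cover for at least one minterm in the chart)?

3

[col 0] 0001*, 0100*, 0101*, 0110*, 0111*, 1000*, 1010*, 1101*, 1110*, 1111*
[col 1] -101*, -110*, -111*, 0-01, 01-0*, 01-1*, 010-*, 011-*, 1-10, 10-0, 11-1*, 111-*
[col 2] -1-1, -11-, 01--
Prime implicants: -1-1, -11-, 0-01, 01--, 1-10, 10-0
PI chart (minterm → PIs covering it):
  1 | 0-01  (sole → essential)
  5 | -1-1,0-01,01--
  7 | -1-1,-11-,01--
  8 | 10-0  (sole → essential)
  10 | 1-10,10-0
  13 | -1-1  (sole → essential)
  15 | -1-1,-11-
Essential prime implicants: -1-1, 0-01, 10-0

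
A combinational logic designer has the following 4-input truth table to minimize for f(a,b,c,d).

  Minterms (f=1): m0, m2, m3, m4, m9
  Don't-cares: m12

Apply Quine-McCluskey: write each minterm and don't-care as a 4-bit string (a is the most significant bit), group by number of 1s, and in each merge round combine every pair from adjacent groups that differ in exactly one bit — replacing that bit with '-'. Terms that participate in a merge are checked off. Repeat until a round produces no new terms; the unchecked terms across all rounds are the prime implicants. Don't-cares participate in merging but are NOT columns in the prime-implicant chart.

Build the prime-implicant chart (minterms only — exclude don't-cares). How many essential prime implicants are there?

2

[col 0] 0000*, 0010*, 0011*, 0100*, 1001, 1100*
[col 1] -100, 0-00, 00-0, 001-
Prime implicants: -100, 0-00, 00-0, 001-, 1001
PI chart (minterm → PIs covering it):
  0 | 0-00,00-0
  2 | 00-0,001-
  3 | 001-  (sole → essential)
  4 | -100,0-00
  9 | 1001  (sole → essential)
Essential prime implicants: 001-, 1001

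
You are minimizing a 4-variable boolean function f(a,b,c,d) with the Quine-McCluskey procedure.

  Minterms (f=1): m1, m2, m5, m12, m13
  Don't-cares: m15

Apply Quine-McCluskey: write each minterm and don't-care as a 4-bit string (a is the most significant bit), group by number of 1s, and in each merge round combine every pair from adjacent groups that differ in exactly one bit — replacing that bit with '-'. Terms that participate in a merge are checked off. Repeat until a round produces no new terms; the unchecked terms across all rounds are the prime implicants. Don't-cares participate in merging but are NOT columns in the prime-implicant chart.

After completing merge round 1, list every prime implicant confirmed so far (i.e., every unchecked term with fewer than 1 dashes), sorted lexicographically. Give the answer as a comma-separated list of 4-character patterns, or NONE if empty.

0010

[col 0] 0001*, 0010, 0101*, 1100*, 1101*, 1111*
[col 1] -101, 0-01, 11-1, 110-
Prime implicants: -101, 0-01, 0010, 11-1, 110-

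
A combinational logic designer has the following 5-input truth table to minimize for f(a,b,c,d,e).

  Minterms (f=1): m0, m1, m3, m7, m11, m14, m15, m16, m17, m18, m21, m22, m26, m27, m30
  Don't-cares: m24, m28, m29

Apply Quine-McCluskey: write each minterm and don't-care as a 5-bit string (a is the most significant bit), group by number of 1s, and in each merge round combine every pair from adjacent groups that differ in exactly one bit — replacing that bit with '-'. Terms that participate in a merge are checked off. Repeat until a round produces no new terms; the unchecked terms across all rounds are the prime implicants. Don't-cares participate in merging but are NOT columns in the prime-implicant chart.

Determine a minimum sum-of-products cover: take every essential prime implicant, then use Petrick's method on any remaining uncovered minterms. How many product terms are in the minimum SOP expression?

[col 0] 00000*, 00001*, 00011*, 00111*, 01011*, 01110*, 01111*, 10000*, 10001*, 10010*, 10101*, 10110*, 11000*, 11010*, 11011*, 11100*, 11101*, 11110*
[col 1] -0000*, -0001*, -1011, -1110, 0-011*, 0-111*, 00-11*, 000-1, 0000-*, 01-11*, 0111-, 1-000*, 1-010*, 1-101, 1-110*, 10-01, 10-10*, 100-0*, 1000-*, 11-00*, 11-10*, 110-0*, 1101-, 111-0*, 1110-
[col 2] -000-, 0--11, 1--10, 1-0-0, 11--0
Prime implicants: -000-, -1011, -1110, 0--11, 000-1, 0111-, 1--10, 1-0-0, 1-101, 10-01, 11--0, 1101-, 1110-
PI chart (minterm → PIs covering it):
  0 | -000-  (sole → essential)
  1 | -000-,000-1
  3 | 0--11,000-1
  7 | 0--11  (sole → essential)
  11 | -1011,0--11
  14 | -1110,0111-
  15 | 0--11,0111-
  16 | -000-,1-0-0
  17 | -000-,10-01
  18 | 1--10,1-0-0
  21 | 1-101,10-01
  22 | 1--10  (sole → essential)
  26 | 1--10,1-0-0,11--0,1101-
  27 | -1011,1101-
  30 | -1110,1--10,11--0
Essential prime implicants: -000-, 0--11, 1--10
Petrick residual → -1011, -1110, 1-101
Minimum SOP uses 6 PIs: b'c'd' + bc'de + bcde' + a'de + ade' + acd'e

6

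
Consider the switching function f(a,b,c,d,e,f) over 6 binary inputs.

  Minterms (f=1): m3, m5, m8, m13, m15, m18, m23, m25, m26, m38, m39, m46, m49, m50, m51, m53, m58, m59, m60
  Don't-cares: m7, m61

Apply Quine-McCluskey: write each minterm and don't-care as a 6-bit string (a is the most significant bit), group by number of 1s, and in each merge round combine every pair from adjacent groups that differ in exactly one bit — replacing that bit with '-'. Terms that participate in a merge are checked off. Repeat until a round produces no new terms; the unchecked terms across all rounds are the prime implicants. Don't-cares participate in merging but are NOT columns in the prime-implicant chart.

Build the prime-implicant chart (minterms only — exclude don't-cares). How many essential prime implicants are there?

9

Round 0: 000011✓ 000101✓ 000111✓ 001000 001101✓ 001111✓ 010010✓ 010111✓ 011001 011010✓ 100110✓ 100111✓ 101110✓ 110001✓ 110010✓ 110011✓ 110101✓ 111010✓ 111011✓ 111100✓ 111101✓
Round 1: -00111 -10010✓ -11010✓ 0-0111 00-101✓ 00-111✓ 000-11 0001-1✓ 0011-1✓ 01-010✓ 10-110 10011- 11-010✓ 11-011✓ 11-101 110-01 1100-1 11001-✓ 11101-✓ 11110-
Round 2: -1-010 00-1-1 11-01-
PIs = {-00111, -1-010, 0-0111, 00-1-1, 000-11, 001000, 011001, 10-110, 10011-, 11-01-, 11-101, 110-01, 1100-1, 11110-}
Coverage chart:
  m3: 000-11 ←essential
  m5: 00-1-1 ←essential
  m8: 001000 ←essential
  m13: 00-1-1 ←essential
  m15: 00-1-1 ←essential
  m18: -1-010 ←essential
  m23: 0-0111 ←essential
  m25: 011001 ←essential
  m26: -1-010 ←essential
  m38: 10-110,10011-
  m39: -00111,10011-
  m46: 10-110 ←essential
  m49: 110-01,1100-1
  m50: -1-010,11-01-
  m51: 11-01-,1100-1
  m53: 11-101,110-01
  m58: -1-010,11-01-
  m59: 11-01- ←essential
  m60: 11110- ←essential
Essential: -1-010, 0-0111, 00-1-1, 000-11, 001000, 011001, 10-110, 11-01-, 11110-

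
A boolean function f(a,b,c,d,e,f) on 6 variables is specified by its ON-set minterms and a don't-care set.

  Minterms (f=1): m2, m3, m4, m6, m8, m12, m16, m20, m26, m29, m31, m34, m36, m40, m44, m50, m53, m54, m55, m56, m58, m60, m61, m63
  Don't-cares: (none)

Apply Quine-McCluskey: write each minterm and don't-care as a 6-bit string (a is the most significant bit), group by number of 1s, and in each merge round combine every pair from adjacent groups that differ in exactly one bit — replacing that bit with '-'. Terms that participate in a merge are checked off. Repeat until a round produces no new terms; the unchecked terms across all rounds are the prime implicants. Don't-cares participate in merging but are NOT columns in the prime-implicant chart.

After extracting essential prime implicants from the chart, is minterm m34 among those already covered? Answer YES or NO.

NO

Round 0: 000010✓ 000011✓ 000100✓ 000110✓ 001000✓ 001100✓ 010000✓ 010100✓ 011010✓ 011101✓ 011111✓ 100010✓ 100100✓ 101000✓ 101100✓ 110010✓ 110101✓ 110110✓ 110111✓ 111000✓ 111010✓ 111100✓ 111101✓ 111111✓
Round 1: -00010 -00100✓ -01000✓ -01100✓ -11010 -11101✓ -11111✓ 0-0100 00-100✓ 000-10 00001- 0001-0 001-00✓ 010-00 0111-1✓ 1-0010 1-1000✓ 1-1100✓ 10-100✓ 101-00✓ 11-010 11-101✓ 11-111✓ 110-10 1101-1✓ 11011- 111-00✓ 1110-0 1111-1✓ 11110-
Round 2: -0-100 -01-00 -111-1 1-1-00 11-1-1
PIs = {-0-100, -00010, -01-00, -11010, -111-1, 0-0100, 000-10, 00001-, 0001-0, 010-00, 1-0010, 1-1-00, 11-010, 11-1-1, 110-10, 11011-, 1110-0, 11110-}
Coverage chart:
  m2: -00010,000-10,00001-
  m3: 00001- ←essential
  m4: -0-100,0-0100,0001-0
  m6: 000-10,0001-0
  m8: -01-00 ←essential
  m12: -0-100,-01-00
  m16: 010-00 ←essential
  m20: 0-0100,010-00
  m26: -11010 ←essential
  m29: -111-1 ←essential
  m31: -111-1 ←essential
  m34: -00010,1-0010
  m36: -0-100 ←essential
  m40: -01-00,1-1-00
  m44: -0-100,-01-00,1-1-00
  m50: 1-0010,11-010,110-10
  m53: 11-1-1 ←essential
  m54: 110-10,11011-
  m55: 11-1-1,11011-
  m56: 1-1-00,1110-0
  m58: -11010,11-010,1110-0
  m60: 1-1-00,11110-
  m61: -111-1,11-1-1,11110-
  m63: -111-1,11-1-1
Essential: -0-100, -01-00, -11010, -111-1, 00001-, 010-00, 11-1-1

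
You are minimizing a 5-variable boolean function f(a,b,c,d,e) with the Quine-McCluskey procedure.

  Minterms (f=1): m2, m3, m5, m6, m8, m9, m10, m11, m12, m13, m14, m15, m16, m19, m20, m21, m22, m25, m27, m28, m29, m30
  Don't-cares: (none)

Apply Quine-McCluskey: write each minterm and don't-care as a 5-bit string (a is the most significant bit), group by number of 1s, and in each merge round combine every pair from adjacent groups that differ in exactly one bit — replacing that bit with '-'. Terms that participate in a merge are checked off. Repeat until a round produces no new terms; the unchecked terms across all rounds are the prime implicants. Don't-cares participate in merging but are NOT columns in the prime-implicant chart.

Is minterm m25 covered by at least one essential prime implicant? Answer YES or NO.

[col 0] 00010*, 00011*, 00101*, 00110*, 01000*, 01001*, 01010*, 01011*, 01100*, 01101*, 01110*, 01111*, 10000*, 10011*, 10100*, 10101*, 10110*, 11001*, 11011*, 11100*, 11101*, 11110*
[col 1] -0011*, -0101*, -0110*, -1001*, -1011*, -1100*, -1101*, -1110*, 0-010*, 0-011*, 0-101*, 0-110*, 00-10*, 0001-*, 01-00*, 01-01*, 01-10*, 01-11*, 010-0*, 010-1*, 0100-*, 0101-*, 011-0*, 011-1*, 0110-*, 0111-*, 1-011*, 1-100*, 1-101*, 1-110*, 10-00, 101-0*, 1010-*, 11-01*, 110-1*, 111-0*, 1110-*
[col 2] --011, --101, --110, -1-01, -10-1, -11-0, -110-, 0--10, 0-01-, 01--0*, 01--1*, 01-0-*, 01-1-*, 010--*, 011--*, 1-1-0, 1-10-
[col 3] 01---
Prime implicants: --011, --101, --110, -1-01, -10-1, -11-0, -110-, 0--10, 0-01-, 01---, 1-1-0, 1-10-, 10-00
PI chart (minterm → PIs covering it):
  2 | 0--10,0-01-
  3 | --011,0-01-
  5 | --101  (sole → essential)
  6 | --110,0--10
  8 | 01---  (sole → essential)
  9 | -1-01,-10-1,01---
  10 | 0--10,0-01-,01---
  11 | --011,-10-1,0-01-,01---
  12 | -11-0,-110-,01---
  13 | --101,-1-01,-110-,01---
  14 | --110,-11-0,0--10,01---
  15 | 01---  (sole → essential)
  16 | 10-00  (sole → essential)
  19 | --011  (sole → essential)
  20 | 1-1-0,1-10-,10-00
  21 | --101,1-10-
  22 | --110,1-1-0
  25 | -1-01,-10-1
  27 | --011,-10-1
  28 | -11-0,-110-,1-1-0,1-10-
  29 | --101,-1-01,-110-,1-10-
  30 | --110,-11-0,1-1-0
Essential prime implicants: --011, --101, 01---, 10-00

NO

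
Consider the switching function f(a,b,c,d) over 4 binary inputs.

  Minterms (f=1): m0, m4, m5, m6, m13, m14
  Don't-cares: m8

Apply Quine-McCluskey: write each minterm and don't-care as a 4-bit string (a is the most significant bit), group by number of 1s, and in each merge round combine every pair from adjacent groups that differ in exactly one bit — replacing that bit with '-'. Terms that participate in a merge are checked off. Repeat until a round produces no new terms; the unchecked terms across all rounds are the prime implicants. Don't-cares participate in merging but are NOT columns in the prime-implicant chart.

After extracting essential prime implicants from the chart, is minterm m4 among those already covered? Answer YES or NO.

size-2^0 implicants → 0000(✓)  0100(✓)  0101(✓)  0110(✓)  1000(✓)  1101(✓)  1110(✓)
size-2^1 implicants → -000  -101  -110  0-00  01-0  010-
Unchecked terms (primes): -000, -101, -110, 0-00, 01-0, 010-
Minterm coverage:
  m0 ⊆ -000,0-00
  m4 ⊆ 0-00,01-0,010-
  m5 ⊆ -101,010-
  m6 ⊆ -110,01-0
  m13 ⊆ -101 [E]
  m14 ⊆ -110 [E]
E = {-101, -110}

NO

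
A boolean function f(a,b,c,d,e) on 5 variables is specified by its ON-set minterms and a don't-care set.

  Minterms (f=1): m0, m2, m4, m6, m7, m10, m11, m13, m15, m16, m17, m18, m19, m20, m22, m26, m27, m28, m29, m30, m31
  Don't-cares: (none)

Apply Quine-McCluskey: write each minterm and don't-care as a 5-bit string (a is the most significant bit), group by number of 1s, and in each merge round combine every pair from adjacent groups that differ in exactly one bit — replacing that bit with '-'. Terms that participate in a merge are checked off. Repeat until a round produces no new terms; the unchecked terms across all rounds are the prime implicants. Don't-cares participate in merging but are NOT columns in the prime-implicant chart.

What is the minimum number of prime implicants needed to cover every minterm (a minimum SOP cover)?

6

size-2^0 implicants → 00000(✓)  00010(✓)  00100(✓)  00110(✓)  00111(✓)  01010(✓)  01011(✓)  01101(✓)  01111(✓)  10000(✓)  10001(✓)  10010(✓)  10011(✓)  10100(✓)  10110(✓)  11010(✓)  11011(✓)  11100(✓)  11101(✓)  11110(✓)  11111(✓)
size-2^1 implicants → -0000(✓)  -0010(✓)  -0100(✓)  -0110(✓)  -1010(✓)  -1011(✓)  -1101(✓)  -1111(✓)  0-010(✓)  0-111  00-00(✓)  00-10(✓)  000-0(✓)  001-0(✓)  0011-  01-11(✓)  0101-(✓)  011-1(✓)  1-010(✓)  1-011(✓)  1-100(✓)  1-110(✓)  10-00(✓)  10-10(✓)  100-0(✓)  100-1(✓)  1000-(✓)  1001-(✓)  101-0(✓)  11-10(✓)  11-11(✓)  1101-(✓)  111-0(✓)  111-1(✓)  1110-(✓)  1111-(✓)
size-2^2 implicants → --010  -0-00(✓)  -0-10(✓)  -00-0(✓)  -01-0(✓)  -1-11  -101-  -11-1  00--0(✓)  1--10  1-01-  1-1-0  10--0(✓)  100--  11-1-  111--
size-2^3 implicants → -0--0
Unchecked terms (primes): --010, -0--0, -1-11, -101-, -11-1, 0-111, 0011-, 1--10, 1-01-, 1-1-0, 100--, 11-1-, 111--
Minterm coverage:
  m0 ⊆ -0--0 [E]
  m2 ⊆ --010,-0--0
  m4 ⊆ -0--0 [E]
  m6 ⊆ -0--0,0011-
  m7 ⊆ 0-111,0011-
  m10 ⊆ --010,-101-
  m11 ⊆ -1-11,-101-
  m13 ⊆ -11-1 [E]
  m15 ⊆ -1-11,-11-1,0-111
  m16 ⊆ -0--0,100--
  m17 ⊆ 100-- [E]
  m18 ⊆ --010,-0--0,1--10,1-01-,100--
  m19 ⊆ 1-01-,100--
  m20 ⊆ -0--0,1-1-0
  m22 ⊆ -0--0,1--10,1-1-0
  m26 ⊆ --010,-101-,1--10,1-01-,11-1-
  m27 ⊆ -1-11,-101-,1-01-,11-1-
  m28 ⊆ 1-1-0,111--
  m29 ⊆ -11-1,111--
  m30 ⊆ 1--10,1-1-0,11-1-,111--
  m31 ⊆ -1-11,-11-1,11-1-,111--
E = {-0--0, -11-1, 100--}
Petrick residual → -101-, 0-111, 1-1-0
Cover = b'e' + bc'd + bce + a'cde + ace' + ab'c'  |cover|=6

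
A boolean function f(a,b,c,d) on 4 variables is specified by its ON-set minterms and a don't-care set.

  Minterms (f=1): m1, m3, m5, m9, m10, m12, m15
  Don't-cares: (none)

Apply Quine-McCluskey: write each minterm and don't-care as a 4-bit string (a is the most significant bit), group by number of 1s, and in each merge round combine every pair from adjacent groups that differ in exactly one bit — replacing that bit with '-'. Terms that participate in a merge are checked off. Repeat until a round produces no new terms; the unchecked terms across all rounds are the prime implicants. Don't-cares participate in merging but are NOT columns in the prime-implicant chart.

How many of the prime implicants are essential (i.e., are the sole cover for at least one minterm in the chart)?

[col 0] 0001*, 0011*, 0101*, 1001*, 1010, 1100, 1111
[col 1] -001, 0-01, 00-1
Prime implicants: -001, 0-01, 00-1, 1010, 1100, 1111
PI chart (minterm → PIs covering it):
  1 | -001,0-01,00-1
  3 | 00-1  (sole → essential)
  5 | 0-01  (sole → essential)
  9 | -001  (sole → essential)
  10 | 1010  (sole → essential)
  12 | 1100  (sole → essential)
  15 | 1111  (sole → essential)
Essential prime implicants: -001, 0-01, 00-1, 1010, 1100, 1111

6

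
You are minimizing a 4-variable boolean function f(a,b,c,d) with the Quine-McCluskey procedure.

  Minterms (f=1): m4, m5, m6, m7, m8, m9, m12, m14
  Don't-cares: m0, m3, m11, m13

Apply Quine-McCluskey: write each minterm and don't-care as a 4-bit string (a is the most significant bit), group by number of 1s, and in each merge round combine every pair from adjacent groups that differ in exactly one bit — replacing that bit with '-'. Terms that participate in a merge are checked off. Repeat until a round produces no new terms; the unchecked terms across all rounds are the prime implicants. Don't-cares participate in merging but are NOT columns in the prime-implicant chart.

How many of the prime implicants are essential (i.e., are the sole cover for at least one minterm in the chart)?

Round 0: 0000✓ 0011✓ 0100✓ 0101✓ 0110✓ 0111✓ 1000✓ 1001✓ 1011✓ 1100✓ 1101✓ 1110✓
Round 1: -000✓ -011 -100✓ -101✓ -110✓ 0-00✓ 0-11 01-0✓ 01-1✓ 010-✓ 011-✓ 1-00✓ 1-01✓ 10-1 100-✓ 11-0✓ 110-✓
Round 2: --00 -1-0 -10- 01-- 1-0-
PIs = {--00, -011, -1-0, -10-, 0-11, 01--, 1-0-, 10-1}
Coverage chart:
  m4: --00,-1-0,-10-,01--
  m5: -10-,01--
  m6: -1-0,01--
  m7: 0-11,01--
  m8: --00,1-0-
  m9: 1-0-,10-1
  m12: --00,-1-0,-10-,1-0-
  m14: -1-0 ←essential
Essential: -1-0

1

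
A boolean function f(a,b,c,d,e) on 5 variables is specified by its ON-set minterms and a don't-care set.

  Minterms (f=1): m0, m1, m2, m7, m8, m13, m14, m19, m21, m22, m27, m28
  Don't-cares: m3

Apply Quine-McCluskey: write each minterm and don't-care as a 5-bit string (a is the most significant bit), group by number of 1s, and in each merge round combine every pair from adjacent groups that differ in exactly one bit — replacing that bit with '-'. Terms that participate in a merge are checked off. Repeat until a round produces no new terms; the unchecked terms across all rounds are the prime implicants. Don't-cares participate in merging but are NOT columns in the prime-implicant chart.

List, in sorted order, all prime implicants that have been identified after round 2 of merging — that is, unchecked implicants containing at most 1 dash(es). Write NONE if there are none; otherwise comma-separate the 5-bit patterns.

-0011, 0-000, 00-11, 01101, 01110, 1-011, 10101, 10110, 11100

size-2^0 implicants → 00000(✓)  00001(✓)  00010(✓)  00011(✓)  00111(✓)  01000(✓)  01101  01110  10011(✓)  10101  10110  11011(✓)  11100
size-2^1 implicants → -0011  0-000  00-11  000-0(✓)  000-1(✓)  0000-(✓)  0001-(✓)  1-011
size-2^2 implicants → 000--
Unchecked terms (primes): -0011, 0-000, 00-11, 000--, 01101, 01110, 1-011, 10101, 10110, 11100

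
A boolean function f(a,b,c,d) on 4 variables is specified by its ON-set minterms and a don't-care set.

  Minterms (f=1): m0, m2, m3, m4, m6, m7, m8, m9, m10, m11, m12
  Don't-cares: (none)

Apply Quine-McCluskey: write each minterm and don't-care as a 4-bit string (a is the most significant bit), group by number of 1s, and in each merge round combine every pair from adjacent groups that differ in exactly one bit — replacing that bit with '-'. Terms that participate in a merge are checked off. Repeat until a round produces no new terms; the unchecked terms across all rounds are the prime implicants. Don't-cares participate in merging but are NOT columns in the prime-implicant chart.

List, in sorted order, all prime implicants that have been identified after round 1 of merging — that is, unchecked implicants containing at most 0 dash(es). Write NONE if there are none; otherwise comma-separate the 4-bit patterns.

[col 0] 0000*, 0010*, 0011*, 0100*, 0110*, 0111*, 1000*, 1001*, 1010*, 1011*, 1100*
[col 1] -000*, -010*, -011*, -100*, 0-00*, 0-10*, 0-11*, 00-0*, 001-*, 01-0*, 011-*, 1-00*, 10-0*, 10-1*, 100-*, 101-*
[col 2] --00, -0-0, -01-, 0--0, 0-1-, 10--
Prime implicants: --00, -0-0, -01-, 0--0, 0-1-, 10--

NONE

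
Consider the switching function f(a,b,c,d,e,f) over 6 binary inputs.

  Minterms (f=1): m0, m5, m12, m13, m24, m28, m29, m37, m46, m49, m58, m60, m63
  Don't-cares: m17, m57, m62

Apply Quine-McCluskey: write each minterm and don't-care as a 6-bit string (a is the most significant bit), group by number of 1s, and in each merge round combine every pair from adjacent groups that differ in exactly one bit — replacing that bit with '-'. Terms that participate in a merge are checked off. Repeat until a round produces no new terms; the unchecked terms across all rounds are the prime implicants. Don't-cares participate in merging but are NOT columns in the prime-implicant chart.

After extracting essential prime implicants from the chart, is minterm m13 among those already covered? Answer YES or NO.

size-2^0 implicants → 000000  000101(✓)  001100(✓)  001101(✓)  010001(✓)  011000(✓)  011100(✓)  011101(✓)  100101(✓)  101110(✓)  110001(✓)  111001(✓)  111010(✓)  111100(✓)  111110(✓)  111111(✓)
size-2^1 implicants → -00101  -10001  -11100  0-1100(✓)  0-1101(✓)  00-101  00110-(✓)  011-00  01110-(✓)  1-1110  11-001  111-10  1111-0  11111-
size-2^2 implicants → 0-110-
Unchecked terms (primes): -00101, -10001, -11100, 0-110-, 00-101, 000000, 011-00, 1-1110, 11-001, 111-10, 1111-0, 11111-
Minterm coverage:
  m0 ⊆ 000000 [E]
  m5 ⊆ -00101,00-101
  m12 ⊆ 0-110- [E]
  m13 ⊆ 0-110-,00-101
  m24 ⊆ 011-00 [E]
  m28 ⊆ -11100,0-110-,011-00
  m29 ⊆ 0-110- [E]
  m37 ⊆ -00101 [E]
  m46 ⊆ 1-1110 [E]
  m49 ⊆ -10001,11-001
  m58 ⊆ 111-10 [E]
  m60 ⊆ -11100,1111-0
  m63 ⊆ 11111- [E]
E = {-00101, 0-110-, 000000, 011-00, 1-1110, 111-10, 11111-}

YES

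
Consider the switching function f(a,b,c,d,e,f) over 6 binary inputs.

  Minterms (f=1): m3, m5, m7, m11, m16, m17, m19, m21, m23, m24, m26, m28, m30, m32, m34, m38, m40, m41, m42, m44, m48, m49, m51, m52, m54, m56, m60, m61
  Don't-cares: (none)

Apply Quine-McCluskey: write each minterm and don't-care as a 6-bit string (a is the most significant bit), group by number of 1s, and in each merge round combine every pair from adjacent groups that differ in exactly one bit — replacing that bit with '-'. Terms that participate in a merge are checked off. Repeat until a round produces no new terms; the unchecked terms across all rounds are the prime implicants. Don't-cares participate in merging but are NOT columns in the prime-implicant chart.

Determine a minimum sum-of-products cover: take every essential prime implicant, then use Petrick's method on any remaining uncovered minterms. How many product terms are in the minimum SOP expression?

size-2^0 implicants → 000011(✓)  000101(✓)  000111(✓)  001011(✓)  010000(✓)  010001(✓)  010011(✓)  010101(✓)  010111(✓)  011000(✓)  011010(✓)  011100(✓)  011110(✓)  100000(✓)  100010(✓)  100110(✓)  101000(✓)  101001(✓)  101010(✓)  101100(✓)  110000(✓)  110001(✓)  110011(✓)  110100(✓)  110110(✓)  111000(✓)  111100(✓)  111101(✓)
size-2^1 implicants → -10000(✓)  -10001(✓)  -10011(✓)  -11000(✓)  -11100(✓)  0-0011(✓)  0-0101(✓)  0-0111(✓)  00-011  000-11(✓)  0001-1(✓)  01-000(✓)  010-01(✓)  010-11(✓)  0100-1(✓)  01000-(✓)  0101-1(✓)  011-00(✓)  011-10(✓)  0110-0(✓)  0111-0(✓)  1-0000(✓)  1-0110  1-1000(✓)  1-1100(✓)  10-000(✓)  10-010(✓)  100-10  1000-0(✓)  101-00(✓)  1010-0(✓)  10100-  11-000(✓)  11-100(✓)  110-00(✓)  1100-1(✓)  11000-(✓)  1101-0  111-00(✓)  11110-
size-2^2 implicants → -1-000  -100-1  -1000-  -11-00  0-0-11  0-01-1  010--1  011--0  1--000  1-1-00  10-0-0  11--00
Unchecked terms (primes): -1-000, -100-1, -1000-, -11-00, 0-0-11, 0-01-1, 00-011, 010--1, 011--0, 1--000, 1-0110, 1-1-00, 10-0-0, 100-10, 10100-, 11--00, 1101-0, 11110-
Minterm coverage:
  m3 ⊆ 0-0-11,00-011
  m5 ⊆ 0-01-1 [E]
  m7 ⊆ 0-0-11,0-01-1
  m11 ⊆ 00-011 [E]
  m16 ⊆ -1-000,-1000-
  m17 ⊆ -100-1,-1000-,010--1
  m19 ⊆ -100-1,0-0-11,010--1
  m21 ⊆ 0-01-1,010--1
  m23 ⊆ 0-0-11,0-01-1,010--1
  m24 ⊆ -1-000,-11-00,011--0
  m26 ⊆ 011--0 [E]
  m28 ⊆ -11-00,011--0
  m30 ⊆ 011--0 [E]
  m32 ⊆ 1--000,10-0-0
  m34 ⊆ 10-0-0,100-10
  m38 ⊆ 1-0110,100-10
  m40 ⊆ 1--000,1-1-00,10-0-0,10100-
  m41 ⊆ 10100- [E]
  m42 ⊆ 10-0-0 [E]
  m44 ⊆ 1-1-00 [E]
  m48 ⊆ -1-000,-1000-,1--000,11--00
  m49 ⊆ -100-1,-1000-
  m51 ⊆ -100-1 [E]
  m52 ⊆ 11--00,1101-0
  m54 ⊆ 1-0110,1101-0
  m56 ⊆ -1-000,-11-00,1--000,1-1-00,11--00
  m60 ⊆ -11-00,1-1-00,11--00,11110-
  m61 ⊆ 11110- [E]
E = {-100-1, 0-01-1, 00-011, 011--0, 1-1-00, 10-0-0, 10100-, 11110-}
Petrick residual → -1-000, 1-0110, 11--00
Cover = bd'e'f' + bc'd'f + a'c'df + a'b'd'ef + a'bcf' + ac'def' + ace'f' + ab'd'f' + ab'cd'e' + abe'f' + abcde'  |cover|=11

11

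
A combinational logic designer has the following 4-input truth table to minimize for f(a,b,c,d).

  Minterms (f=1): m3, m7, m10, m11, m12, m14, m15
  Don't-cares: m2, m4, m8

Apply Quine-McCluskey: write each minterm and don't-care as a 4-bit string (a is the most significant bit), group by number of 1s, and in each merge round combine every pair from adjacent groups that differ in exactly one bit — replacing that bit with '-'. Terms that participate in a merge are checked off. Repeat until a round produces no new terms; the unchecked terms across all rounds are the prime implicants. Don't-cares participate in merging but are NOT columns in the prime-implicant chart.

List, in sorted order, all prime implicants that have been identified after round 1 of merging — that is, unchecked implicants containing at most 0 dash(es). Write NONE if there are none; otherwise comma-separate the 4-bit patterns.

NONE

size-2^0 implicants → 0010(✓)  0011(✓)  0100(✓)  0111(✓)  1000(✓)  1010(✓)  1011(✓)  1100(✓)  1110(✓)  1111(✓)
size-2^1 implicants → -010(✓)  -011(✓)  -100  -111(✓)  0-11(✓)  001-(✓)  1-00(✓)  1-10(✓)  1-11(✓)  10-0(✓)  101-(✓)  11-0(✓)  111-(✓)
size-2^2 implicants → --11  -01-  1--0  1-1-
Unchecked terms (primes): --11, -01-, -100, 1--0, 1-1-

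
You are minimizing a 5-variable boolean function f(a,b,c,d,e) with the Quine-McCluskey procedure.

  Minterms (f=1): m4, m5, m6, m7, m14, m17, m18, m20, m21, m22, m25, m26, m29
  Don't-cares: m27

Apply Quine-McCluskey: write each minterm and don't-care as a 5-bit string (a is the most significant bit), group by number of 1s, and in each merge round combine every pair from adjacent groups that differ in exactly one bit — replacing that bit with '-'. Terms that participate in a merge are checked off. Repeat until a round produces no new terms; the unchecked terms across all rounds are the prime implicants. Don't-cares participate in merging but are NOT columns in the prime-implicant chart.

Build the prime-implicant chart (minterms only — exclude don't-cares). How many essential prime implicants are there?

[col 0] 00100*, 00101*, 00110*, 00111*, 01110*, 10001*, 10010*, 10100*, 10101*, 10110*, 11001*, 11010*, 11011*, 11101*
[col 1] -0100*, -0101*, -0110*, 0-110, 001-0*, 001-1*, 0010-*, 0011-*, 1-001*, 1-010, 1-101*, 10-01*, 10-10, 101-0*, 1010-*, 11-01*, 110-1, 1101-
[col 2] -01-0, -010-, 001--, 1--01
Prime implicants: -01-0, -010-, 0-110, 001--, 1--01, 1-010, 10-10, 110-1, 1101-
PI chart (minterm → PIs covering it):
  4 | -01-0,-010-,001--
  5 | -010-,001--
  6 | -01-0,0-110,001--
  7 | 001--  (sole → essential)
  14 | 0-110  (sole → essential)
  17 | 1--01  (sole → essential)
  18 | 1-010,10-10
  20 | -01-0,-010-
  21 | -010-,1--01
  22 | -01-0,10-10
  25 | 1--01,110-1
  26 | 1-010,1101-
  29 | 1--01  (sole → essential)
Essential prime implicants: 0-110, 001--, 1--01

3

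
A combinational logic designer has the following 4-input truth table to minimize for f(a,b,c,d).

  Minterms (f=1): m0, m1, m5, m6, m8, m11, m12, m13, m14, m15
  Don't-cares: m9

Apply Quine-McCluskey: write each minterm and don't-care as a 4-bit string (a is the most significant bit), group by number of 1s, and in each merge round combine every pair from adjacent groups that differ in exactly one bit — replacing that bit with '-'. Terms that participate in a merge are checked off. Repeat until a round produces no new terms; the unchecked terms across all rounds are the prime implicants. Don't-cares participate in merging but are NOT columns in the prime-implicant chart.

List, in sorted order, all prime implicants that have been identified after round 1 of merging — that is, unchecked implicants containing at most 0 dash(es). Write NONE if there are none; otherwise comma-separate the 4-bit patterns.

size-2^0 implicants → 0000(✓)  0001(✓)  0101(✓)  0110(✓)  1000(✓)  1001(✓)  1011(✓)  1100(✓)  1101(✓)  1110(✓)  1111(✓)
size-2^1 implicants → -000(✓)  -001(✓)  -101(✓)  -110  0-01(✓)  000-(✓)  1-00(✓)  1-01(✓)  1-11(✓)  10-1(✓)  100-(✓)  11-0(✓)  11-1(✓)  110-(✓)  111-(✓)
size-2^2 implicants → --01  -00-  1--1  1-0-  11--
Unchecked terms (primes): --01, -00-, -110, 1--1, 1-0-, 11--

NONE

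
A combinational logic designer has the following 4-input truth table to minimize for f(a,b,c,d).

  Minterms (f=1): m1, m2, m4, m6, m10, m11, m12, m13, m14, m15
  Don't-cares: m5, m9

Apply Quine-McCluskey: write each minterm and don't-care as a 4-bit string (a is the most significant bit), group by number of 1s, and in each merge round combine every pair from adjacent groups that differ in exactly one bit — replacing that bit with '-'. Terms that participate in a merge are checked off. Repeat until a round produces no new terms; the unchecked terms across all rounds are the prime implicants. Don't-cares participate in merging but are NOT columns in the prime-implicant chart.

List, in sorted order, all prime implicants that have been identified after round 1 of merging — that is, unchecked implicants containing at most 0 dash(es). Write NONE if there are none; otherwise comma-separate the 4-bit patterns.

[col 0] 0001*, 0010*, 0100*, 0101*, 0110*, 1001*, 1010*, 1011*, 1100*, 1101*, 1110*, 1111*
[col 1] -001*, -010*, -100*, -101*, -110*, 0-01*, 0-10*, 01-0*, 010-*, 1-01*, 1-10*, 1-11*, 10-1*, 101-*, 11-0*, 11-1*, 110-*, 111-*
[col 2] --01, --10, -1-0, -10-, 1--1, 1-1-, 11--
Prime implicants: --01, --10, -1-0, -10-, 1--1, 1-1-, 11--

NONE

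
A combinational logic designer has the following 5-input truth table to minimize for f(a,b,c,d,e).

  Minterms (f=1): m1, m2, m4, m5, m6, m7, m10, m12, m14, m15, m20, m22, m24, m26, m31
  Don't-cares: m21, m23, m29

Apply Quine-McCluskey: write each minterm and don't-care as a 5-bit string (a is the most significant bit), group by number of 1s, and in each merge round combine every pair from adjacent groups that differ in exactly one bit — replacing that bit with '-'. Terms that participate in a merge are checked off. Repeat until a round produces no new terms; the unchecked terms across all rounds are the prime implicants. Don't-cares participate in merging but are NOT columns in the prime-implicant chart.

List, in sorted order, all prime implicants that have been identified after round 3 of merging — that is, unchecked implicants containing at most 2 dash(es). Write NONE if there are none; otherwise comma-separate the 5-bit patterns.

[col 0] 00001*, 00010*, 00100*, 00101*, 00110*, 00111*, 01010*, 01100*, 01110*, 01111*, 10100*, 10101*, 10110*, 10111*, 11000*, 11010*, 11101*, 11111*
[col 1] -0100*, -0101*, -0110*, -0111*, -1010, -1111*, 0-010*, 0-100*, 0-110*, 0-111*, 00-01, 00-10*, 001-0*, 001-1*, 0010-*, 0011-*, 01-10*, 011-0*, 0111-*, 1-101*, 1-111*, 101-0*, 101-1*, 1010-*, 1011-*, 110-0, 111-1*
[col 2] --111, -01-0*, -01-1*, -010-*, -011-*, 0--10, 0-1-0, 0-11-, 001--*, 1-1-1, 101--*
[col 3] -01--
Prime implicants: --111, -01--, -1010, 0--10, 0-1-0, 0-11-, 00-01, 1-1-1, 110-0

--111, -1010, 0--10, 0-1-0, 0-11-, 00-01, 1-1-1, 110-0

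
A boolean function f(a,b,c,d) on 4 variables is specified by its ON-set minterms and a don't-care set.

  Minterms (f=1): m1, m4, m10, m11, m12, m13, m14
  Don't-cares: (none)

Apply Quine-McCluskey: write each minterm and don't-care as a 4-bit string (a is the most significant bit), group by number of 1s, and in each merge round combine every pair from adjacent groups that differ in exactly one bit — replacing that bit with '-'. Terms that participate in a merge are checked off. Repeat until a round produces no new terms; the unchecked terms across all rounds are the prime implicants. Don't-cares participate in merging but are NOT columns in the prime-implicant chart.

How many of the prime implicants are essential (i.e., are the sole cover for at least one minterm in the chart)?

4

[col 0] 0001, 0100*, 1010*, 1011*, 1100*, 1101*, 1110*
[col 1] -100, 1-10, 101-, 11-0, 110-
Prime implicants: -100, 0001, 1-10, 101-, 11-0, 110-
PI chart (minterm → PIs covering it):
  1 | 0001  (sole → essential)
  4 | -100  (sole → essential)
  10 | 1-10,101-
  11 | 101-  (sole → essential)
  12 | -100,11-0,110-
  13 | 110-  (sole → essential)
  14 | 1-10,11-0
Essential prime implicants: -100, 0001, 101-, 110-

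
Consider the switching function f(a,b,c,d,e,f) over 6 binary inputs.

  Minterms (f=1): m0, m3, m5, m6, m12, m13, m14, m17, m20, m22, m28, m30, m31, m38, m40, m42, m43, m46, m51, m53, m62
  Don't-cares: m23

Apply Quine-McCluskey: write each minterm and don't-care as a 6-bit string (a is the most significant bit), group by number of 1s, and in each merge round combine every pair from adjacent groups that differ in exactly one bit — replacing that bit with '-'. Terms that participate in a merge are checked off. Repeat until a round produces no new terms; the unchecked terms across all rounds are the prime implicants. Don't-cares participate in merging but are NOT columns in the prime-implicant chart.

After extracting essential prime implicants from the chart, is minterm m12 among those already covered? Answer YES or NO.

NO

[col 0] 000000, 000011, 000101*, 000110*, 001100*, 001101*, 001110*, 010001, 010100*, 010110*, 010111*, 011100*, 011110*, 011111*, 100110*, 101000*, 101010*, 101011*, 101110*, 110011, 110101, 111110*
[col 1] -00110*, -01110*, -11110*, 0-0110*, 0-1100*, 0-1110*, 00-101, 00-110*, 0011-0*, 00110-, 01-100*, 01-110*, 01-111*, 0101-0*, 01011-*, 0111-0*, 01111-*, 1-1110*, 10-110*, 101-10, 1010-0, 10101-
[col 2] --1110, -0-110, 0--110, 0-11-0, 01-1-0, 01-11-
Prime implicants: --1110, -0-110, 0--110, 0-11-0, 00-101, 000000, 000011, 00110-, 01-1-0, 01-11-, 010001, 101-10, 1010-0, 10101-, 110011, 110101
PI chart (minterm → PIs covering it):
  0 | 000000  (sole → essential)
  3 | 000011  (sole → essential)
  5 | 00-101  (sole → essential)
  6 | -0-110,0--110
  12 | 0-11-0,00110-
  13 | 00-101,00110-
  14 | --1110,-0-110,0--110,0-11-0
  17 | 010001  (sole → essential)
  20 | 01-1-0  (sole → essential)
  22 | 0--110,01-1-0,01-11-
  28 | 0-11-0,01-1-0
  30 | --1110,0--110,0-11-0,01-1-0,01-11-
  31 | 01-11-  (sole → essential)
  38 | -0-110  (sole → essential)
  40 | 1010-0  (sole → essential)
  42 | 101-10,1010-0,10101-
  43 | 10101-  (sole → essential)
  46 | --1110,-0-110,101-10
  51 | 110011  (sole → essential)
  53 | 110101  (sole → essential)
  62 | --1110  (sole → essential)
Essential prime implicants: --1110, -0-110, 00-101, 000000, 000011, 01-1-0, 01-11-, 010001, 1010-0, 10101-, 110011, 110101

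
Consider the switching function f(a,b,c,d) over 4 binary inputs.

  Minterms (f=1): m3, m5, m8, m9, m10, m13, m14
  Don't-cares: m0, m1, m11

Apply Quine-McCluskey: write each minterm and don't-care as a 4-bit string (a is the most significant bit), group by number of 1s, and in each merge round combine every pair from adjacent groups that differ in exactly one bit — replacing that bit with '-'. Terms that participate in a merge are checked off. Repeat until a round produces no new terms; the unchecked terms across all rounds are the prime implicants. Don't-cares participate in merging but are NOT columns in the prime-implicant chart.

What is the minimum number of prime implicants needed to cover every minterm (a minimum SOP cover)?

4

size-2^0 implicants → 0000(✓)  0001(✓)  0011(✓)  0101(✓)  1000(✓)  1001(✓)  1010(✓)  1011(✓)  1101(✓)  1110(✓)
size-2^1 implicants → -000(✓)  -001(✓)  -011(✓)  -101(✓)  0-01(✓)  00-1(✓)  000-(✓)  1-01(✓)  1-10  10-0(✓)  10-1(✓)  100-(✓)  101-(✓)
size-2^2 implicants → --01  -0-1  -00-  10--
Unchecked terms (primes): --01, -0-1, -00-, 1-10, 10--
Minterm coverage:
  m3 ⊆ -0-1 [E]
  m5 ⊆ --01 [E]
  m8 ⊆ -00-,10--
  m9 ⊆ --01,-0-1,-00-,10--
  m10 ⊆ 1-10,10--
  m13 ⊆ --01 [E]
  m14 ⊆ 1-10 [E]
E = {--01, -0-1, 1-10}
Petrick residual → -00-
Cover = c'd + b'd + b'c' + acd'  |cover|=4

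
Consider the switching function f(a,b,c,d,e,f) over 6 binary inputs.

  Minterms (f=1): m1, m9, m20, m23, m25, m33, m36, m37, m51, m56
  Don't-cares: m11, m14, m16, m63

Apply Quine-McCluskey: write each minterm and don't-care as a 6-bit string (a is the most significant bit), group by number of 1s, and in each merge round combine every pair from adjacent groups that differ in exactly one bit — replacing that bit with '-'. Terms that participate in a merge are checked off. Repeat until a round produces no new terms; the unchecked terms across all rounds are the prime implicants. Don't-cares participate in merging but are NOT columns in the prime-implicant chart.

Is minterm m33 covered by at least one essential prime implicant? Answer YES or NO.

size-2^0 implicants → 000001(✓)  001001(✓)  001011(✓)  001110  010000(✓)  010100(✓)  010111  011001(✓)  100001(✓)  100100(✓)  100101(✓)  110011  111000  111111
size-2^1 implicants → -00001  0-1001  00-001  0010-1  010-00  100-01  10010-
Unchecked terms (primes): -00001, 0-1001, 00-001, 0010-1, 001110, 010-00, 010111, 100-01, 10010-, 110011, 111000, 111111
Minterm coverage:
  m1 ⊆ -00001,00-001
  m9 ⊆ 0-1001,00-001,0010-1
  m20 ⊆ 010-00 [E]
  m23 ⊆ 010111 [E]
  m25 ⊆ 0-1001 [E]
  m33 ⊆ -00001,100-01
  m36 ⊆ 10010- [E]
  m37 ⊆ 100-01,10010-
  m51 ⊆ 110011 [E]
  m56 ⊆ 111000 [E]
E = {0-1001, 010-00, 010111, 10010-, 110011, 111000}

NO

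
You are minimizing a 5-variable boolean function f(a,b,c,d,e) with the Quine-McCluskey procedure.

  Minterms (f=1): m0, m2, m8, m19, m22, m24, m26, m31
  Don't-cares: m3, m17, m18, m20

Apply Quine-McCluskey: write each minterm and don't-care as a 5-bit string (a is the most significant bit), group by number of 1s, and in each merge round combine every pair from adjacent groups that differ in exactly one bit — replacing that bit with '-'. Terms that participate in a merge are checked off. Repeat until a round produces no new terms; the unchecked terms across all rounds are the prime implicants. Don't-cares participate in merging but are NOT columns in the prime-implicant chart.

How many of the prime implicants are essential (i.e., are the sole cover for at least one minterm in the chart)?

Round 0: 00000✓ 00010✓ 00011✓ 01000✓ 10001✓ 10010✓ 10011✓ 10100✓ 10110✓ 11000✓ 11010✓ 11111
Round 1: -0010✓ -0011✓ -1000 0-000 000-0 0001-✓ 1-010 10-10 100-1 1001-✓ 101-0 110-0
Round 2: -001-
PIs = {-001-, -1000, 0-000, 000-0, 1-010, 10-10, 100-1, 101-0, 110-0, 11111}
Coverage chart:
  m0: 0-000,000-0
  m2: -001-,000-0
  m8: -1000,0-000
  m19: -001-,100-1
  m22: 10-10,101-0
  m24: -1000,110-0
  m26: 1-010,110-0
  m31: 11111 ←essential
Essential: 11111

1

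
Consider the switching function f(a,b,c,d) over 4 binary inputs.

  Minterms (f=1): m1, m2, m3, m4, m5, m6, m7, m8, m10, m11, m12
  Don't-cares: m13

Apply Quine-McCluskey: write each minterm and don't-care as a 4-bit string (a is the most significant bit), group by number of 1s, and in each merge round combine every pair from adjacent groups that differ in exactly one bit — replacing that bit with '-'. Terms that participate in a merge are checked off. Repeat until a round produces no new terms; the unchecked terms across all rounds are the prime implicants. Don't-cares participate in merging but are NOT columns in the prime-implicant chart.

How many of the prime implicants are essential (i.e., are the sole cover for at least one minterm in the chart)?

[col 0] 0001*, 0010*, 0011*, 0100*, 0101*, 0110*, 0111*, 1000*, 1010*, 1011*, 1100*, 1101*
[col 1] -010*, -011*, -100*, -101*, 0-01*, 0-10*, 0-11*, 00-1*, 001-*, 01-0*, 01-1*, 010-*, 011-*, 1-00, 10-0, 101-*, 110-*
[col 2] -01-, -10-, 0--1, 0-1-, 01--
Prime implicants: -01-, -10-, 0--1, 0-1-, 01--, 1-00, 10-0
PI chart (minterm → PIs covering it):
  1 | 0--1  (sole → essential)
  2 | -01-,0-1-
  3 | -01-,0--1,0-1-
  4 | -10-,01--
  5 | -10-,0--1,01--
  6 | 0-1-,01--
  7 | 0--1,0-1-,01--
  8 | 1-00,10-0
  10 | -01-,10-0
  11 | -01-  (sole → essential)
  12 | -10-,1-00
Essential prime implicants: -01-, 0--1

2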